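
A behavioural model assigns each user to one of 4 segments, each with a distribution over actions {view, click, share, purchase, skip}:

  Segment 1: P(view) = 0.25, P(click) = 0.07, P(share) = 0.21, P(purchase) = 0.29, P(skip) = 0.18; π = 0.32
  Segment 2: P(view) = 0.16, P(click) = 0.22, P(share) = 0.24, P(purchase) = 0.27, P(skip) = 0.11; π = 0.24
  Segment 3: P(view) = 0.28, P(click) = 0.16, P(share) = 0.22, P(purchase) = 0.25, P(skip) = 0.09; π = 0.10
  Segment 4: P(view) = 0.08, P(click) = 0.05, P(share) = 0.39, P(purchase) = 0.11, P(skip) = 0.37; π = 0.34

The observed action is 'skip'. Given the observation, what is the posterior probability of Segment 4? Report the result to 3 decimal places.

0.575

Posterior ∝ prior × likelihood, so P(k | x) ∝ w_k f_k(x); normalise over all components.
Evaluate each component's likelihood at the observed value:
  f_1 = 0.18
  f_2 = 0.11
  f_3 = 0.09
  f_4 = 0.37
Prior × likelihood for each component:
  w_1·f_1 = 0.32 × 0.18 = 0.0576
  w_2·f_2 = 0.24 × 0.11 = 0.0264
  w_3·f_3 = 0.10 × 0.09 = 0.009
  w_4·f_4 = 0.34 × 0.37 = 0.1258
Normaliser: 0.0576 + 0.0264 + 0.009 + 0.1258 = 0.2188
So the posterior for Segment 4 is 0.1258 / 0.2188 ≈ 0.575.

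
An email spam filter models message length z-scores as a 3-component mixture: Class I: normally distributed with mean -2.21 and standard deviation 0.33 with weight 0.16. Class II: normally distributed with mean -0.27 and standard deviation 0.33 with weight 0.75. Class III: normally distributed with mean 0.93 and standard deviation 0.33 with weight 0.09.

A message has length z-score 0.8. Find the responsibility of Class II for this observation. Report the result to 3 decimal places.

0.045

P(component k | x) = π_k·f_k(x) / marginal(x), where marginal(x) = Σ_j π_j·f_j(x).
Normal densities:
  f_I = 1.03873e-18
  f_II = 0.00630172
  f_III = 1.11866
Multiply by the mixture weights:
  π_I·f_I = 0.16 × 1.03873e-18 = 1.66197e-19
  π_II·f_II = 0.75 × 0.00630172 = 0.00472629
  π_III·f_III = 0.09 × 1.11866 = 0.100679
Denominator: 1.66197e-19 + 0.00472629 + 0.100679 = 0.105406
P(Class II | x) ≈ 0.045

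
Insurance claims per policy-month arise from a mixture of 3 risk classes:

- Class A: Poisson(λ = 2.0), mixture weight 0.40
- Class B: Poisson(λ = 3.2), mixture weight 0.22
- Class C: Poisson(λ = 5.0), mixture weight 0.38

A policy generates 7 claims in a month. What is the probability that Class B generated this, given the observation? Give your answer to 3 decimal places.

The responsibility of component k is π_k f_k(x) divided by Σ_j π_j f_j(x).
Poisson probabilities:
  L_A = e^(−2.0)·2.0^7/7! = 0.00343709
  L_B = e^(−3.2)·3.2^7/7! = 0.0277893
  L_C = e^(−5.0)·5.0^7/7! = 0.104445
Prior × likelihood for each component:
  π_A·L_A = 0.40 × 0.00343709 = 0.00137483
  π_B·L_B = 0.22 × 0.0277893 = 0.00611364
  π_C·L_C = 0.38 × 0.104445 = 0.039689
Normaliser: 0.00137483 + 0.00611364 + 0.039689 = 0.0471775
P(Class B | x) ≈ 0.130

0.130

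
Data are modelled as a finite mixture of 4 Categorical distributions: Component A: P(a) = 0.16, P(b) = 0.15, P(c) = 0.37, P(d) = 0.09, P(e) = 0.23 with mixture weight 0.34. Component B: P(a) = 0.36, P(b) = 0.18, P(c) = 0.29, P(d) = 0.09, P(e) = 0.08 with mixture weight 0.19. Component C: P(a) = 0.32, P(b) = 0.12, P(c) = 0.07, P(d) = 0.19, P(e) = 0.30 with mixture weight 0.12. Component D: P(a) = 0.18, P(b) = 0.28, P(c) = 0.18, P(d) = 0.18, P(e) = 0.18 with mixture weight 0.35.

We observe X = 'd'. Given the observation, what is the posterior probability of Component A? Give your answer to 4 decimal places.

The responsibility of component k is w_k f_k(x) divided by Σ_j w_j f_j(x).
Categorical probabilities:
  f_A = 0.09
  f_B = 0.09
  f_C = 0.19
  f_D = 0.18
Unnormalised posteriors:
  w_A·f_A = 0.34 × 0.09 = 0.0306
  w_B·f_B = 0.19 × 0.09 = 0.0171
  w_C·f_C = 0.12 × 0.19 = 0.0228
  w_D·f_D = 0.35 × 0.18 = 0.063
Marginal: 0.0306 + 0.0171 + 0.0228 + 0.063 = 0.1335
So the posterior for Component A is 0.0306 / 0.1335 ≈ 0.2292.

0.2292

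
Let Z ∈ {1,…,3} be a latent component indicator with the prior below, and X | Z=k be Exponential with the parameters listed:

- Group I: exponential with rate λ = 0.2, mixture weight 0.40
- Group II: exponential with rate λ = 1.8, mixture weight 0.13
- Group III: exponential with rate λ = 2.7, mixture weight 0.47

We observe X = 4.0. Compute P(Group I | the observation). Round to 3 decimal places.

0.994

Apply Bayes' rule: the posterior for each component is proportional to its prior times its likelihood at x.
Exponential densities:
  f_I = 0.0898658
  f_II = 0.00134385
  f_III = 5.50787e-05
Unnormalised posteriors:
  π_I·f_I = 0.40 × 0.0898658 = 0.0359463
  π_II·f_II = 0.13 × 0.00134385 = 0.000174701
  π_III·f_III = 0.47 × 5.50787e-05 = 2.5887e-05
Sum: 0.0359463 + 0.000174701 + 2.5887e-05 = 0.0361469
P(Group I | the observation) = 0.0359463 / 0.0361469 ≈ 0.994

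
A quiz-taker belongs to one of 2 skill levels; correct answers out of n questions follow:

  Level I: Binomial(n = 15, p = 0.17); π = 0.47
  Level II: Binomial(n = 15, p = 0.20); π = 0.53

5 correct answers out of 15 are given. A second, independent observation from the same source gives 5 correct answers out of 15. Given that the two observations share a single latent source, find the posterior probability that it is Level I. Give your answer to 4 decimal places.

0.2672

P(component k | x) = π_k·f_k(x) / marginal(x), where marginal(x) = Σ_j π_j·f_j(x).
Since both observations come from the same component, the likelihood for component k is f_k(x₁)·f_k(x₂).
  p_I = [C(15,5)·0.17^5·0.83^10 = 3003·0.000141986·0.15516 = 0.0661578] × [0.0661578] = 0.00437685
  p_II = [C(15,5)·0.20^5·0.80^10 = 3003·0.00032·0.107374 = 0.103182] × [0.103182] = 0.0106466
Weight by the priors:
  π_I·p_I = 0.47 × 0.00437685 = 0.00205712
  π_II·p_II = 0.53 × 0.0106466 = 0.00564269
Sum: 0.00205712 + 0.00564269 = 0.00769981
So the posterior for Level I is 0.00205712 / 0.00769981 ≈ 0.2672.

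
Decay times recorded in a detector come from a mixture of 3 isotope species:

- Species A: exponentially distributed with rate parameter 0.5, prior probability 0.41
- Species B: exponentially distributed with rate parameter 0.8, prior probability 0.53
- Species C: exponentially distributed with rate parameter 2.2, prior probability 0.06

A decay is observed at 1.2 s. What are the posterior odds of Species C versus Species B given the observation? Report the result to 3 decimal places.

Only the two components matter; the odds are (w_i f_i(x)) / (w_j f_j(x)).
Evaluate each component's likelihood at the observed value:
  L_A = 0.274406
  L_B = 0.306314
  L_C = 0.156995
0.00941969 / 0.162347 ≈ 0.058

0.058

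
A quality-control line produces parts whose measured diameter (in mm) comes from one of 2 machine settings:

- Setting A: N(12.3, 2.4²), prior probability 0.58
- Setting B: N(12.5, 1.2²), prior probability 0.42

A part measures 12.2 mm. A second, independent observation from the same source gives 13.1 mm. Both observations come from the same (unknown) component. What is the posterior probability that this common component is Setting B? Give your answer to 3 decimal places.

0.724

By Bayes' theorem, P(k | x) = π_k f_k(x) / Σ_j π_j f_j(x).
Since both observations come from the same component, the likelihood for component k is f_k(x₁)·f_k(x₂).
  p_A = [(1/(2.4·√(2π)))·exp(−(12.2−12.3)²/(2·2.4²)) = 0.166226·exp(-0.00087) = 0.166082] × [0.157243] = 0.0261152
  p_B = [(1/(1.2·√(2π)))·exp(−(12.2−12.5)²/(2·1.2²)) = 0.332452·exp(-0.03125) = 0.322223] × [0.293388] = 0.0945364
Unnormalised posteriors:
  π_A·p_A = 0.58 × 0.0261152 = 0.0151468
  π_B·p_B = 0.42 × 0.0945364 = 0.0397053
Normaliser: 0.0151468 + 0.0397053 = 0.0548521
So the posterior for Setting B is 0.0397053 / 0.0548521 ≈ 0.724.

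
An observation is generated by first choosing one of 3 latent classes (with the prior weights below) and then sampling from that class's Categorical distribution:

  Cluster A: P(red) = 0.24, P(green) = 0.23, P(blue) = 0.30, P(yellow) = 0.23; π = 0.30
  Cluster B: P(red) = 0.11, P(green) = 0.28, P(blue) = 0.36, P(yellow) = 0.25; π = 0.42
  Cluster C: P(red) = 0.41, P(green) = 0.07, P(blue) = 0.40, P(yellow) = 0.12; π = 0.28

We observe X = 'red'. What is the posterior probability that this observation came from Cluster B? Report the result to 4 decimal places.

0.1983

P(component k | x) = P(Z=k)·f_k(x) / marginal(x), where marginal(x) = Σ_j P(Z=j)·f_j(x).
Categorical probabilities:
  f_A = 0.24
  f_B = 0.11
  f_C = 0.41
Weight by the priors:
  P(Z=A)·f_A = 0.30 × 0.24 = 0.072
  P(Z=B)·f_B = 0.42 × 0.11 = 0.0462
  P(Z=C)·f_C = 0.28 × 0.41 = 0.1148
Evidence: 0.072 + 0.0462 + 0.1148 = 0.233
So the posterior for Cluster B is 0.0462 / 0.233 ≈ 0.1983.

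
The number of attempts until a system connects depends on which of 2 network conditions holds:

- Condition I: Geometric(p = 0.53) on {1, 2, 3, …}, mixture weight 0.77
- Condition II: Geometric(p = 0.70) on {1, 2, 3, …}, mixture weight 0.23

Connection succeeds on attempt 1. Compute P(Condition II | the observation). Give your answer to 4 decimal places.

The responsibility of component k is w_k f_k(x) divided by Σ_j w_j f_j(x).
Component likelihoods at x = 1:
  L_I = 0.53·(1−0.53)^0 = 0.53·1 = 0.53
  L_II = 0.70·(1−0.70)^0 = 0.70·1 = 0.7
Unnormalised posteriors:
  w_I·L_I = 0.77 × 0.53 = 0.4081
  w_II·L_II = 0.23 × 0.7 = 0.161
Marginal: 0.4081 + 0.161 = 0.5691
P(Condition II | 1) ≈ 0.2829

0.2829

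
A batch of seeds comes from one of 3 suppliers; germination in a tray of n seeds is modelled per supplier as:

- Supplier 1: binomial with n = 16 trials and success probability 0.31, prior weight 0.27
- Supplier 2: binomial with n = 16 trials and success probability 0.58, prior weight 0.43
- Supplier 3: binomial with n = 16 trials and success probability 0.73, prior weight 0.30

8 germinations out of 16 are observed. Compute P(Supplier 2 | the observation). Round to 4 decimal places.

0.7407

By Bayes' theorem, P(k | x) = π_k f_k(x) / Σ_j π_j f_j(x).
Component likelihoods at x = 8 germinations out of 16:
  L_1 = C(16,8)·0.31^8·0.69^8 = 12870·8.52891e-05·0.0513798 = 0.0563981
  L_2 = C(16,8)·0.58^8·0.42^8 = 12870·0.0128063·0.000968265 = 0.159587
  L_3 = C(16,8)·0.73^8·0.27^8 = 12870·0.080646·2.8243e-05 = 0.0293138
Prior × likelihood for each component:
  π_1·L_1 = 0.27 × 0.0563981 = 0.0152275
  π_2·L_2 = 0.43 × 0.159587 = 0.0686223
  π_3·L_3 = 0.30 × 0.0293138 = 0.00879413
Marginal: 0.0152275 + 0.0686223 + 0.00879413 = 0.0926439
So the posterior for Supplier 2 is 0.0686223 / 0.0926439 ≈ 0.7407.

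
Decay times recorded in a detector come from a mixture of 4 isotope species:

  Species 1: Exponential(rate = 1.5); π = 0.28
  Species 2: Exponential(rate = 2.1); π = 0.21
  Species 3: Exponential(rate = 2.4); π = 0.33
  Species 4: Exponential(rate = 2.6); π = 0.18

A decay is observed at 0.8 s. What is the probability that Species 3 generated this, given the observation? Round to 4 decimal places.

By Bayes' theorem, P(k | x) = w_k f_k(x) / Σ_j w_j f_j(x).
Component likelihoods at x = 0.8 s:
  L_1 = 0.451791
  L_2 = 0.391385
  L_3 = 0.351857
  L_4 = 0.324819
Weight by the priors:
  w_1·L_1 = 0.28 × 0.451791 = 0.126502
  w_2·L_2 = 0.21 × 0.391385 = 0.0821909
  w_3·L_3 = 0.33 × 0.351857 = 0.116113
  w_4·L_4 = 0.18 × 0.324819 = 0.0584673
Denominator: 0.126502 + 0.0821909 + 0.116113 + 0.0584673 = 0.383273
P(Species 3 | 0.8 s) ≈ 0.3030

0.3030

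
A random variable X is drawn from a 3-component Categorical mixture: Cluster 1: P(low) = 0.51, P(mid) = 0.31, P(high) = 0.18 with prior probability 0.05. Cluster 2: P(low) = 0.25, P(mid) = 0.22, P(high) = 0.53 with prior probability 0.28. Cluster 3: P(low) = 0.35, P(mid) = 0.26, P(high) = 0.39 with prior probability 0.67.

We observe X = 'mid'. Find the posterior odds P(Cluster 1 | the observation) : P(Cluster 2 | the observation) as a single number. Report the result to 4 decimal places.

0.2516

Only the two components matter; the odds are (P(Z=i) f_i(x)) / (P(Z=j) f_j(x)).
Evaluate each component's likelihood at the observed value:
  L_1 = P(mid | comp) = 0.31
  L_2 = P(mid | comp) = 0.22
  L_3 = P(mid | comp) = 0.26
0.0155 / 0.0616 ≈ 0.2516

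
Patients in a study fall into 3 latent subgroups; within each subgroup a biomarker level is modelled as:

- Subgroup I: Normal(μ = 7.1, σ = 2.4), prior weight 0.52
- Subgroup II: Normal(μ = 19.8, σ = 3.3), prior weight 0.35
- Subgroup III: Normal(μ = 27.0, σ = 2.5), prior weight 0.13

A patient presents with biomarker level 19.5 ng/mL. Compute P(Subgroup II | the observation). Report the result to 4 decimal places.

By Bayes' theorem, P(k | x) = w_k f_k(x) / Σ_j w_j f_j(x).
Normal densities:
  L_I = (1/(2.4·√(2π)))·exp(−(19.5−7.1)²/(2·2.4²)) = 0.166226·exp(-13.34722) = 2.65506e-07
  L_II = (1/(3.3·√(2π)))·exp(−(19.5−19.8)²/(2·3.3²)) = 0.120892·exp(-0.00413) = 0.120393
  L_III = (1/(2.5·√(2π)))·exp(−(19.5−27.0)²/(2·2.5²)) = 0.159577·exp(-4.50000) = 0.00177274
Prior × likelihood for each component:
  w_I·L_I = 0.52 × 2.65506e-07 = 1.38063e-07
  w_II·L_II = 0.35 × 0.120393 = 0.0421376
  w_III·L_III = 0.13 × 0.00177274 = 0.000230456
Evidence: 1.38063e-07 + 0.0421376 + 0.000230456 = 0.0423682
P(Subgroup II | 19.5 ng/mL) = 0.0421376 / 0.0423682 ≈ 0.9946

0.9946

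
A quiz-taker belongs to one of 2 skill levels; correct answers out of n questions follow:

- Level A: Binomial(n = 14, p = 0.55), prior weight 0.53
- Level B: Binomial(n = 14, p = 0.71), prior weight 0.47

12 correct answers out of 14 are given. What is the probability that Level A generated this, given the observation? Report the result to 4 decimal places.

Apply Bayes' rule: the posterior for each component is proportional to its prior times its likelihood at x.
Evaluate each component's likelihood at the observed value:
  f_A = 0.0141195
  f_B = 0.125585
Weight by the priors:
  π_A·f_A = 0.53 × 0.0141195 = 0.00748332
  π_B·f_B = 0.47 × 0.125585 = 0.0590249
Denominator: 0.00748332 + 0.0590249 = 0.0665082
P(Level A | the observation) ≈ 0.1125

0.1125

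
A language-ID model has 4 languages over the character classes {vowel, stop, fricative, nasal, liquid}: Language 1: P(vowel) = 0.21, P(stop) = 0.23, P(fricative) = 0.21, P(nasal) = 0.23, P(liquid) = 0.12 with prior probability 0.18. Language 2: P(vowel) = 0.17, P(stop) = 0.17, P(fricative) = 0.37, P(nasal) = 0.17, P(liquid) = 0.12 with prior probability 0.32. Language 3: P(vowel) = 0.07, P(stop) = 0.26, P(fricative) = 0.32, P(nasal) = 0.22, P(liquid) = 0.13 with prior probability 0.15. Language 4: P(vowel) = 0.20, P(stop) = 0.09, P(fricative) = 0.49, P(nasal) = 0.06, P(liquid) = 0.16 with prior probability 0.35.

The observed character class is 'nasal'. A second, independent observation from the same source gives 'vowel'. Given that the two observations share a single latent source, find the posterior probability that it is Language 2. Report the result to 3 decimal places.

The responsibility of component k is π_k f_k(x) divided by Σ_j π_j f_j(x).
Since both observations come from the same component, the likelihood for component k is f_k(x₁)·f_k(x₂).
  p_1 = [0.23] × [0.21] = 0.0483
  p_2 = [0.17] × [0.17] = 0.0289
  p_3 = [0.22] × [0.07] = 0.0154
  p_4 = [0.06] × [0.2] = 0.012
Multiply by the mixture weights:
  π_1·p_1 = 0.18 × 0.0483 = 0.008694
  π_2·p_2 = 0.32 × 0.0289 = 0.009248
  π_3·p_3 = 0.15 × 0.0154 = 0.00231
  π_4·p_4 = 0.35 × 0.012 = 0.0042
Denominator: 0.008694 + 0.009248 + 0.00231 + 0.0042 = 0.024452
Responsibility of Language 2: 0.009248 / 0.024452 ≈ 0.378

0.378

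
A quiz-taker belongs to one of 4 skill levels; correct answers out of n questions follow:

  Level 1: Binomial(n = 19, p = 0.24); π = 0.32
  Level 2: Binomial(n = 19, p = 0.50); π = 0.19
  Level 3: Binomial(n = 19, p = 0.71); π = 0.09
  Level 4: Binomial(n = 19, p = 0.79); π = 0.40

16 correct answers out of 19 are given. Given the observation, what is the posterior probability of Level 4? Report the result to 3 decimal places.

0.900

P(component k | x) = P(Z=k)·f_k(x) / marginal(x), where marginal(x) = Σ_j P(Z=j)·f_j(x).
Binomial probabilities:
  p_1 = C(19,16)·0.24^16·0.76^3 = 969·1.21166e-10·0.438976 = 5.154e-08
  p_2 = C(19,16)·0.50^16·0.50^3 = 969·1.52588e-05·0.125 = 0.00184822
  p_3 = C(19,16)·0.71^16·0.29^3 = 969·0.00416998·0.024389 = 0.0985488
  p_4 = C(19,16)·0.79^16·0.21^3 = 969·0.0230162·0.009261 = 0.206545
Weight by the priors:
  P(Z=1)·p_1 = 0.32 × 5.154e-08 = 1.64928e-08
  P(Z=2)·p_2 = 0.19 × 0.00184822 = 0.000351162
  P(Z=3)·p_3 = 0.09 × 0.0985488 = 0.00886939
  P(Z=4)·p_4 = 0.40 × 0.206545 = 0.0826181
Denominator: 1.64928e-08 + 0.000351162 + 0.00886939 + 0.0826181 = 0.0918387
P(Level 4 | 16 correct answers out of 19) = 0.0826181 / 0.0918387 ≈ 0.900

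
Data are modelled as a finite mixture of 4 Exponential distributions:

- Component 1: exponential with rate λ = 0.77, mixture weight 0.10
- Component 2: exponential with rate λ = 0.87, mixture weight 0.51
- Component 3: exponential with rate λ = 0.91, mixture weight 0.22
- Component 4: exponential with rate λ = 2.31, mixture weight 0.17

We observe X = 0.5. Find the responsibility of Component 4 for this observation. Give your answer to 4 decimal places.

The responsibility of component k is P(Z=k) f_k(x) divided by Σ_j P(Z=j) f_j(x).
Exponential densities:
  f_1 = 0.77·e^(−0.77·0.5) = 0.77·e^(−0.3850) = 0.523947
  f_2 = 0.87·e^(−0.87·0.5) = 0.87·e^(−0.4350) = 0.56312
  f_3 = 0.91·e^(−0.91·0.5) = 0.91·e^(−0.4550) = 0.577348
  f_4 = 2.31·e^(−2.31·0.5) = 2.31·e^(−1.1550) = 0.727783
Unnormalised posteriors:
  P(Z=1)·f_1 = 0.10 × 0.523947 = 0.0523947
  P(Z=2)·f_2 = 0.51 × 0.56312 = 0.287191
  P(Z=3)·f_3 = 0.22 × 0.577348 = 0.127016
  P(Z=4)·f_4 = 0.17 × 0.727783 = 0.123723
Sum: 0.0523947 + 0.287191 + 0.127016 + 0.123723 = 0.590326
So the posterior for Component 4 is 0.123723 / 0.590326 ≈ 0.2096.

0.2096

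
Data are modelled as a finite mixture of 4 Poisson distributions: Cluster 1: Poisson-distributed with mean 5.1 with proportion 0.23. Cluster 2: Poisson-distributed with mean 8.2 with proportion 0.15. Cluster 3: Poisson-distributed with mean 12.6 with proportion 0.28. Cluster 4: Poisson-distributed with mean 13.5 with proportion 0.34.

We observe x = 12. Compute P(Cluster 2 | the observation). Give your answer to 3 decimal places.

By Bayes' theorem, P(k | x) = P(Z=k) f_k(x) / Σ_j P(Z=j) f_j(x).
Poisson probabilities:
  p_1 = 0.00394097
  p_2 = 0.0529925
  p_3 = 0.11272
  p_4 = 0.10488
Unnormalised posteriors:
  P(Z=1)·p_1 = 0.23 × 0.00394097 = 0.000906423
  P(Z=2)·p_2 = 0.15 × 0.0529925 = 0.00794888
  P(Z=3)·p_3 = 0.28 × 0.11272 = 0.0315615
  P(Z=4)·p_4 = 0.34 × 0.10488 = 0.0356592
Marginal: 0.000906423 + 0.00794888 + 0.0315615 + 0.0356592 = 0.076076
P(Cluster 2 | data) ≈ 0.104

0.104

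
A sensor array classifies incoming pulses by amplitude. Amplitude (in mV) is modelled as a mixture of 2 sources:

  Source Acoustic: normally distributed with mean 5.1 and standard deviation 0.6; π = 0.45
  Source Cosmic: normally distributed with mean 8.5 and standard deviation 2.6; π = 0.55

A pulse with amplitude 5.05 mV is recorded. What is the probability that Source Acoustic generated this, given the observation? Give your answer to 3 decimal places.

Apply Bayes' rule: the posterior for each component is proportional to its prior times its likelihood at x.
Normal densities:
  p_Acoustic = (1/(0.6·√(2π)))·exp(−(5.05−5.1)²/(2·0.6²)) = 0.664904·exp(-0.00347) = 0.662599
  p_Cosmic = (1/(2.6·√(2π)))·exp(−(5.05−8.5)²/(2·2.6²)) = 0.153439·exp(-0.88036) = 0.063621
Unnormalised posteriors:
  π_Acoustic·p_Acoustic = 0.45 × 0.662599 = 0.29817
  π_Cosmic·p_Cosmic = 0.55 × 0.063621 = 0.0349915
Marginal: 0.29817 + 0.0349915 = 0.333161
So the posterior for Source Acoustic is 0.29817 / 0.333161 ≈ 0.895.

0.895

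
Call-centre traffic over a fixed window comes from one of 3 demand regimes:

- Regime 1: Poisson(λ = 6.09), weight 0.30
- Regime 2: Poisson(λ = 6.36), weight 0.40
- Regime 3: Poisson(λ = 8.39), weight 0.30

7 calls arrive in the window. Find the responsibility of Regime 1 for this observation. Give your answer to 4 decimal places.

The responsibility of component k is P(Z=k) f_k(x) divided by Σ_j P(Z=j) f_j(x).
Poisson probabilities:
  p_1 = e^(−6.09)·6.09^7/7! = 0.139649
  p_2 = e^(−6.36)·6.36^7/7! = 0.14443
  p_3 = e^(−8.39)·8.39^7/7! = 0.131878
Weight by the priors:
  P(Z=1)·p_1 = 0.30 × 0.139649 = 0.0418946
  P(Z=2)·p_2 = 0.40 × 0.14443 = 0.0577719
  P(Z=3)·p_3 = 0.30 × 0.131878 = 0.0395634
Sum: 0.0418946 + 0.0577719 + 0.0395634 = 0.13923
P(Regime 1 | the observation) = 0.0418946 / 0.13923 ≈ 0.3009

0.3009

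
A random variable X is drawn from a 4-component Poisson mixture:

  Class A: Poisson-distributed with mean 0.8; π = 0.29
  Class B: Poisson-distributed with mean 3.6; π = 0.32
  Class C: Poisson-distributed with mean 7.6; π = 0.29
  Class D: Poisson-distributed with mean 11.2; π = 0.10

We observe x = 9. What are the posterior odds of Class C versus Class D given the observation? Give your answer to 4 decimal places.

The posterior odds equal the prior odds times the likelihood ratio: (P(Z=i)/P(Z=j))·(f_i(x)/f_j(x)).
Evaluate each component's likelihood at the observed value:
  p_A = e^(−0.8)·0.8^9/9! = 1.66192e-07
  p_B = e^(−3.6)·3.6^9/9! = 0.00764715
  p_C = e^(−7.6)·7.6^9/9! = 0.11666
  p_D = e^(−11.2)·11.2^9/9! = 0.104496
0.0338313 / 0.0104496 ≈ 3.2376

3.2376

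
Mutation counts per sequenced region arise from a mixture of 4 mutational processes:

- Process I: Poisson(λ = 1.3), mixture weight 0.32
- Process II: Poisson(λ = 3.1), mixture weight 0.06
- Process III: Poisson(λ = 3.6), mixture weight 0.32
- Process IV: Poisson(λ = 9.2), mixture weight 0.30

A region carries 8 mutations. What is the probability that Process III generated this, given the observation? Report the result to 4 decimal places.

0.1351

Apply Bayes' rule: the posterior for each component is proportional to its prior times its likelihood at x.
Evaluate each component's likelihood at the observed value:
  L_I = e^(−1.3)·1.3^8/8! = 5.5137e-05
  L_II = e^(−3.1)·3.1^8/8! = 0.00952928
  L_III = e^(−3.6)·3.6^8/8! = 0.0191179
  L_IV = e^(−9.2)·9.2^8/8! = 0.128609
Multiply by the mixture weights:
  π_I·L_I = 0.32 × 5.5137e-05 = 1.76439e-05
  π_II·L_II = 0.06 × 0.00952928 = 0.000571757
  π_III·L_III = 0.32 × 0.0191179 = 0.00611772
  π_IV·L_IV = 0.30 × 0.128609 = 0.0385828
Evidence: 1.76439e-05 + 0.000571757 + 0.00611772 + 0.0385828 = 0.04529
So the posterior for Process III is 0.00611772 / 0.04529 ≈ 0.1351.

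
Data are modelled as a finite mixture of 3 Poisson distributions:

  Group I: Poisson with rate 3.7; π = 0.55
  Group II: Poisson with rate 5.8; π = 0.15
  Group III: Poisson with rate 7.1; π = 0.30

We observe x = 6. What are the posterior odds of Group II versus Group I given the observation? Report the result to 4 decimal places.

Since P(k|x) ∝ π_k f_k(x), the posterior odds are π_i f_i(x) / (π_j f_j(x)).
Evaluate each component's likelihood at the observed value:
  L_I = e^(−3.7)·3.7^6/6! = 0.0881025
  L_II = e^(−5.8)·5.8^6/6! = 0.160076
  L_III = e^(−7.1)·7.1^6/6! = 0.1468
Posterior odds = (π_II·L_II) / (π_I·L_I) = (0.15·0.160076) / (0.55·0.0881025) = 0.0240115 / 0.0484564 ≈ 0.4955

0.4955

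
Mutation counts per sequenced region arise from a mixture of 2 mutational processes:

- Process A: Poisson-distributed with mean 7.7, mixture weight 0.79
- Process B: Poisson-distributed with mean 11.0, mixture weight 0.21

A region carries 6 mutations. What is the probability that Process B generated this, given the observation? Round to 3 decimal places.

0.077

By Bayes' theorem, P(k | x) = P(Z=k) f_k(x) / Σ_j P(Z=j) f_j(x).
Component likelihoods at x = 6 mutations:
  L_A = 0.131082
  L_B = 0.0410946
Prior × likelihood for each component:
  P(Z=A)·L_A = 0.79 × 0.131082 = 0.103555
  P(Z=B)·L_B = 0.21 × 0.0410946 = 0.00862986
Sum: 0.103555 + 0.00862986 = 0.112185
Responsibility of Process B: 0.00862986 / 0.112185 ≈ 0.077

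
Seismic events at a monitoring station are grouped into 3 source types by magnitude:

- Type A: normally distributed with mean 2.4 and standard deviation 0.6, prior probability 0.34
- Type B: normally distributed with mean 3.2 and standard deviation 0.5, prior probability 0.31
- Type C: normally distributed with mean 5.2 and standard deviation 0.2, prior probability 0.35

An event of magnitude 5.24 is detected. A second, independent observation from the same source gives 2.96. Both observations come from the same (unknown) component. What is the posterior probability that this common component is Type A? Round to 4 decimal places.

P(component k | x) = π_k·f_k(x) / marginal(x), where marginal(x) = Σ_j π_j·f_j(x).
Since both observations come from the same component, the likelihood for component k is f_k(x₁)·f_k(x₂).
  L_A = [9.07184e-06] × [0.43013] = 3.90207e-06
  L_B = [0.00019374] × [0.711065] = 0.000137762
  L_C = [1.95521] × [1.15062e-27] = 2.2497e-27
Multiply by the mixture weights:
  π_A·L_A = 0.34 × 3.90207e-06 = 1.3267e-06
  π_B·L_B = 0.31 × 0.000137762 = 4.27062e-05
  π_C·L_C = 0.35 × 2.2497e-27 = 7.87395e-28
Sum: 1.3267e-06 + 4.27062e-05 + 7.87395e-28 = 4.40329e-05
Responsibility of Type A: 1.3267e-06 / 4.40329e-05 ≈ 0.0301

0.0301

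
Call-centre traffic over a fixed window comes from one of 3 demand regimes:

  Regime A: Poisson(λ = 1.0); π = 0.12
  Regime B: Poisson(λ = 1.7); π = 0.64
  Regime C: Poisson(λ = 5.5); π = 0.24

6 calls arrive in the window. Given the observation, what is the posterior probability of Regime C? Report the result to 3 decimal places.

By Bayes' theorem, P(k | x) = P(Z=k) f_k(x) / Σ_j P(Z=j) f_j(x).
Poisson probabilities:
  L_A = 0.000510944
  L_B = 0.00612436
  L_C = 0.157117
Unnormalised posteriors:
  P(Z=A)·L_A = 0.12 × 0.000510944 = 6.13132e-05
  P(Z=B)·L_B = 0.64 × 0.00612436 = 0.00391959
  P(Z=C)·L_C = 0.24 × 0.157117 = 0.0377082
Evidence: 6.13132e-05 + 0.00391959 + 0.0377082 = 0.0416891
Responsibility of Regime C: 0.0377082 / 0.0416891 ≈ 0.905

0.905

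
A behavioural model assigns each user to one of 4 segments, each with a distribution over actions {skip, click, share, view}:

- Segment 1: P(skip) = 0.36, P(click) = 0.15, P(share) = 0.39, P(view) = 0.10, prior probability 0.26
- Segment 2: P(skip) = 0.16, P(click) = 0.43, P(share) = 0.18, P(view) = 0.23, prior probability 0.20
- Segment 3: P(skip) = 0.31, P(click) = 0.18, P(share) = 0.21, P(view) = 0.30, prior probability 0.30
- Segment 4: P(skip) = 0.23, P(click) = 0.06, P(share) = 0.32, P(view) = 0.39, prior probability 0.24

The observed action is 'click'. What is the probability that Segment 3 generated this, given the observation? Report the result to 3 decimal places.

Apply Bayes' rule: the posterior for each component is proportional to its prior times its likelihood at x.
Component likelihoods at x = 'click':
  p_1 = 0.15
  p_2 = 0.43
  p_3 = 0.18
  p_4 = 0.06
Prior × likelihood for each component:
  π_1·p_1 = 0.26 × 0.15 = 0.039
  π_2·p_2 = 0.20 × 0.43 = 0.086
  π_3·p_3 = 0.30 × 0.18 = 0.054
  π_4·p_4 = 0.24 × 0.06 = 0.0144
Marginal: 0.039 + 0.086 + 0.054 + 0.0144 = 0.1934
P(Segment 3 | the observation) ≈ 0.279

0.279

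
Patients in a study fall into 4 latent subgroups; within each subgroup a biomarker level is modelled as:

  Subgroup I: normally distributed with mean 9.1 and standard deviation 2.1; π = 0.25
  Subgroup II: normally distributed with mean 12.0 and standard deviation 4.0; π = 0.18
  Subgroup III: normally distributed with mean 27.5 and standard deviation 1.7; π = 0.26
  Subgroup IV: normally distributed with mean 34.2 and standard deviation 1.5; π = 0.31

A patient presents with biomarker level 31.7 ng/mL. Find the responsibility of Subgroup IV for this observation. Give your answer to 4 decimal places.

The responsibility of component k is P(Z=k) f_k(x) divided by Σ_j P(Z=j) f_j(x).
Evaluate each component's likelihood at the observed value:
  p_I = (1/(2.1·√(2π)))·exp(−(31.7−9.1)²/(2·2.1²)) = 0.189973·exp(-57.90930) = 1.34587e-26
  p_II = (1/(4.0·√(2π)))·exp(−(31.7−12.0)²/(2·4.0²)) = 0.099736·exp(-12.12781) = 5.39272e-07
  p_III = (1/(1.7·√(2π)))·exp(−(31.7−27.5)²/(2·1.7²)) = 0.234672·exp(-3.05190) = 0.0110927
  p_IV = (1/(1.5·√(2π)))·exp(−(31.7−34.2)²/(2·1.5²)) = 0.265962·exp(-1.38889) = 0.0663181
Unnormalised posteriors:
  P(Z=I)·p_I = 0.25 × 1.34587e-26 = 3.36467e-27
  P(Z=II)·p_II = 0.18 × 5.39272e-07 = 9.7069e-08
  P(Z=III)·p_III = 0.26 × 0.0110927 = 0.0028841
  P(Z=IV)·p_IV = 0.31 × 0.0663181 = 0.0205586
Sum: 3.36467e-27 + 9.7069e-08 + 0.0028841 + 0.0205586 = 0.0234428
So the posterior for Subgroup IV is 0.0205586 / 0.0234428 ≈ 0.8770.

0.8770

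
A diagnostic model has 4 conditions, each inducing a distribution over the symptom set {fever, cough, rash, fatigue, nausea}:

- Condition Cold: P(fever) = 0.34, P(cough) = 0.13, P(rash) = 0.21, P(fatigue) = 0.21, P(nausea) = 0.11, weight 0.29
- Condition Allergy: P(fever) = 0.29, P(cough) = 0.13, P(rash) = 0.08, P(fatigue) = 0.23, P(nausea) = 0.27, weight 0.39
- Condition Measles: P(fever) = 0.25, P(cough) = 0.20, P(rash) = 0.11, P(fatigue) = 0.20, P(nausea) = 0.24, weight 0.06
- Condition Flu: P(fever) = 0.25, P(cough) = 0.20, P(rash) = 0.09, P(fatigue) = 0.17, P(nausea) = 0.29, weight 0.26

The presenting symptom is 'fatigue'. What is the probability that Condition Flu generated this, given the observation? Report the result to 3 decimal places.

By Bayes' theorem, P(k | x) = π_k f_k(x) / Σ_j π_j f_j(x).
Component likelihoods at x = 'fatigue':
  p_Cold = P(fatigue | comp) = 0.21
  p_Allergy = P(fatigue | comp) = 0.23
  p_Measles = P(fatigue | comp) = 0.20
  p_Flu = P(fatigue | comp) = 0.17
Unnormalised posteriors:
  π_Cold·p_Cold = 0.29 × 0.21 = 0.0609
  π_Allergy·p_Allergy = 0.39 × 0.23 = 0.0897
  π_Measles·p_Measles = 0.06 × 0.2 = 0.012
  π_Flu·p_Flu = 0.26 × 0.17 = 0.0442
Evidence: 0.0609 + 0.0897 + 0.012 + 0.0442 = 0.2068
P(Condition Flu | data) ≈ 0.214

0.214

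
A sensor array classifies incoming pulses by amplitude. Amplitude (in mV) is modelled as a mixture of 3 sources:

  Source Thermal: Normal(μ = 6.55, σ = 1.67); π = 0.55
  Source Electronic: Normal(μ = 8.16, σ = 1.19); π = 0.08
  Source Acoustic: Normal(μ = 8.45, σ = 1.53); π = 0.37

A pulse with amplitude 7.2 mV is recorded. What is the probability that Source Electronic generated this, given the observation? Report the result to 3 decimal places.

0.092

Apply Bayes' rule: the posterior for each component is proportional to its prior times its likelihood at x.
Evaluate each component's likelihood at the observed value:
  p_Thermal = 0.221461
  p_Electronic = 0.242127
  p_Acoustic = 0.186757
Unnormalised posteriors:
  π_Thermal·p_Thermal = 0.55 × 0.221461 = 0.121804
  π_Electronic·p_Electronic = 0.08 × 0.242127 = 0.0193702
  π_Acoustic·p_Acoustic = 0.37 × 0.186757 = 0.0691002
Sum: 0.121804 + 0.0193702 + 0.0691002 = 0.210274
P(Source Electronic | x) ≈ 0.092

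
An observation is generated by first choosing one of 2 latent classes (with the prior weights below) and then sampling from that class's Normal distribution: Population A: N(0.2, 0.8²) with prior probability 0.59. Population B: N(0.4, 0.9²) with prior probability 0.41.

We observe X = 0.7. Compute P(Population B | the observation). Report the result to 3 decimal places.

Apply Bayes' rule: the posterior for each component is proportional to its prior times its likelihood at x.
Evaluate each component's likelihood at the observed value:
  p_A = (1/(0.8·√(2π)))·exp(−(0.7−0.2)²/(2·0.8²)) = 0.498678·exp(-0.19531) = 0.410201
  p_B = (1/(0.9·√(2π)))·exp(−(0.7−0.4)²/(2·0.9²)) = 0.443269·exp(-0.05556) = 0.419315
Multiply by the mixture weights:
  w_A·p_A = 0.59 × 0.410201 = 0.242019
  w_B·p_B = 0.41 × 0.419315 = 0.171919
Evidence: 0.242019 + 0.171919 = 0.413938
Responsibility of Population B: 0.171919 / 0.413938 ≈ 0.415

0.415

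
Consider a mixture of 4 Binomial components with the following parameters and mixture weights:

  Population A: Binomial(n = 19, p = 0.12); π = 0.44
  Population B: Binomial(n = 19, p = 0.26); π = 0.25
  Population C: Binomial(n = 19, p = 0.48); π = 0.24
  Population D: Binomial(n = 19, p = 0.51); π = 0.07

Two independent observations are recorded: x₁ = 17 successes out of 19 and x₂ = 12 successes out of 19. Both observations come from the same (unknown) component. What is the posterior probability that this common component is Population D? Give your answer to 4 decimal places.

Apply Bayes' rule: the posterior for each component is proportional to its prior times its likelihood at x.
Since both observations come from the same component, the likelihood for component k is f_k(x₁)·f_k(x₂).
  L_A = [C(19,17)·0.12^17·0.88^2 = 171·2.21861e-16·0.7744 = 2.93794e-14] × [1.83603e-07] = 5.39415e-21
  L_B = [C(19,17)·0.26^17·0.74^2 = 171·1.13383e-10·0.5476 = 1.06171e-08] × [0.000584291] = 6.20349e-12
  L_C = [C(19,17)·0.48^17·0.52^2 = 171·3.81154e-06·0.2704 = 0.00017624] × [0.0774899] = 1.36568e-05
  L_D = [C(19,17)·0.51^17·0.49^2 = 171·1.0683e-05·0.2401 = 0.000438613] × [0.105814] = 4.64112e-05
Unnormalised posteriors:
  π_A·L_A = 0.44 × 5.39415e-21 = 2.37343e-21
  π_B·L_B = 0.25 × 6.20349e-12 = 1.55087e-12
  π_C·L_C = 0.24 × 1.36568e-05 = 3.27763e-06
  π_D·L_D = 0.07 × 4.64112e-05 = 3.24879e-06
Evidence: 2.37343e-21 + 1.55087e-12 + 3.27763e-06 + 3.24879e-06 = 6.52642e-06
Responsibility of Population D: 3.24879e-06 / 6.52642e-06 ≈ 0.4978

0.4978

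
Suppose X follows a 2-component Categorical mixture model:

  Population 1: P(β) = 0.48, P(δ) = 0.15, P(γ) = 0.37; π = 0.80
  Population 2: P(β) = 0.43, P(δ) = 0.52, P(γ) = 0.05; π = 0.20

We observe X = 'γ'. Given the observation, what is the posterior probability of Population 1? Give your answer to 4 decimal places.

0.9673

P(component k | x) = π_k·f_k(x) / marginal(x), where marginal(x) = Σ_j π_j·f_j(x).
Component likelihoods at x = 'γ':
  f_1 = 0.37
  f_2 = 0.05
Prior × likelihood for each component:
  π_1·f_1 = 0.80 × 0.37 = 0.296
  π_2·f_2 = 0.20 × 0.05 = 0.01
Normaliser: 0.296 + 0.01 = 0.306
P(Population 1 | x) = 0.296 / 0.306 ≈ 0.9673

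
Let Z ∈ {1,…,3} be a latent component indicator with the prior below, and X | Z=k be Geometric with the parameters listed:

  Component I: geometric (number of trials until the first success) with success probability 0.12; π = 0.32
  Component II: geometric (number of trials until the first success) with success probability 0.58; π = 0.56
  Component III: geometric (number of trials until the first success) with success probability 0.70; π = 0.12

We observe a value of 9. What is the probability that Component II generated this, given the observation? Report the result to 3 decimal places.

0.022

Posterior ∝ prior × likelihood, so P(k | x) ∝ π_k f_k(x); normalise over all components.
Geometric probabilities:
  f_I = 0.12·(1−0.12)^8 = 0.12·0.359635 = 0.0431561
  f_II = 0.58·(1−0.58)^8 = 0.58·0.000968265 = 0.000561594
  f_III = 0.70·(1−0.70)^8 = 0.70·6.561e-05 = 4.5927e-05
Multiply by the mixture weights:
  π_I·f_I = 0.32 × 0.0431561 = 0.01381
  π_II·f_II = 0.56 × 0.000561594 = 0.000314493
  π_III·f_III = 0.12 × 4.5927e-05 = 5.51124e-06
Denominator: 0.01381 + 0.000314493 + 5.51124e-06 = 0.01413
Responsibility of Component II: 0.000314493 / 0.01413 ≈ 0.022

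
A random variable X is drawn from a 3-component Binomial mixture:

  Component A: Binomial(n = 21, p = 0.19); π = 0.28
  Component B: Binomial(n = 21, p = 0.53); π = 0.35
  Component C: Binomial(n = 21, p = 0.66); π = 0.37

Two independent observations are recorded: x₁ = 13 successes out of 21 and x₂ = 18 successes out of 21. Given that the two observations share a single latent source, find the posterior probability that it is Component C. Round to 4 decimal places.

0.9642

P(component k | x) = w_k·f_k(x) / marginal(x), where marginal(x) = Σ_j w_j·f_j(x).
Since both observations come from the same component, the likelihood for component k is f_k(x₁)·f_k(x₂).
  L_A = [C(21,13)·0.19^13·0.81^8 = 203490·4.2053e-10·0.185302 = 1.5857e-05] × [7.35989e-11] = 1.16706e-15
  L_B = [C(21,13)·0.53^13·0.47^8 = 203490·0.000260367·0.00238113 = 0.126157] × [0.00150353] = 0.000189681
  L_C = [C(21,13)·0.66^13·0.34^8 = 203490·0.00450891·0.000178579 = 0.16385] × [0.0295175] = 0.00483643
Multiply by the mixture weights:
  w_A·L_A = 0.28 × 1.16706e-15 = 3.26776e-16
  w_B·L_B = 0.35 × 0.000189681 = 6.63882e-05
  w_C·L_C = 0.37 × 0.00483643 = 0.00178948
Evidence: 3.26776e-16 + 6.63882e-05 + 0.00178948 = 0.00185587
So the posterior for Component C is 0.00178948 / 0.00185587 ≈ 0.9642.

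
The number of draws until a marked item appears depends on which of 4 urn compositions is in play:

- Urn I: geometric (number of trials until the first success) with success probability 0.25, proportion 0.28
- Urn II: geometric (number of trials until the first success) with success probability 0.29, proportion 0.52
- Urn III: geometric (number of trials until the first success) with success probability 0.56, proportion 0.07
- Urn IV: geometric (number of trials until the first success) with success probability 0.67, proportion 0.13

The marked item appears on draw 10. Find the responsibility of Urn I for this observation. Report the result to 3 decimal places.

Posterior ∝ prior × likelihood, so P(k | x) ∝ π_k f_k(x); normalise over all components.
Evaluate each component's likelihood at the observed value:
  L_I = 0.25·(1−0.25)^9 = 0.25·0.0750847 = 0.0187712
  L_II = 0.29·(1−0.29)^9 = 0.29·0.0458485 = 0.0132961
  L_III = 0.56·(1−0.56)^9 = 0.56·0.000618122 = 0.000346148
  L_IV = 0.67·(1−0.67)^9 = 0.67·4.64115e-05 = 3.10957e-05
Multiply by the mixture weights:
  π_I·L_I = 0.28 × 0.0187712 = 0.00525593
  π_II·L_II = 0.52 × 0.0132961 = 0.00691395
  π_III·L_III = 0.07 × 0.000346148 = 2.42304e-05
  π_IV·L_IV = 0.13 × 3.10957e-05 = 4.04244e-06
Marginal: 0.00525593 + 0.00691395 + 2.42304e-05 + 4.04244e-06 = 0.0121982
P(Urn I | x) = 0.00525593 / 0.0121982 ≈ 0.431

0.431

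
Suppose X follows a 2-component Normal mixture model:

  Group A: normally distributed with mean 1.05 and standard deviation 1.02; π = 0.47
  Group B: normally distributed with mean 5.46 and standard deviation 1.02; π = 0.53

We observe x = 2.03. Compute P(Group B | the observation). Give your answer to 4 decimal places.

P(component k | x) = P(Z=k)·f_k(x) / marginal(x), where marginal(x) = Σ_j P(Z=j)·f_j(x).
Evaluate each component's likelihood at the observed value:
  f_A = 0.246524
  f_B = 0.00137024
Prior × likelihood for each component:
  P(Z=A)·f_A = 0.47 × 0.246524 = 0.115866
  P(Z=B)·f_B = 0.53 × 0.00137024 = 0.000726228
Denominator: 0.115866 + 0.000726228 = 0.116593
P(Group B | x) ≈ 0.0062

0.0062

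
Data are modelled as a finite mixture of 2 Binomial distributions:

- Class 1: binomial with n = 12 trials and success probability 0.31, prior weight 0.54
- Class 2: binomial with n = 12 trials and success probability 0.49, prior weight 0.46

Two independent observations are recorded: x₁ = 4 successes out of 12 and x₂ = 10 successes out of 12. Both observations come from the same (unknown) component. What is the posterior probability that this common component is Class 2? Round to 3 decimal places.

Apply Bayes' rule: the posterior for each component is proportional to its prior times its likelihood at x.
Since both observations come from the same component, the likelihood for component k is f_k(x₁)·f_k(x₂).
  p_1 = [0.234879] × [0.000257549] = 6.04928e-05
  p_2 = [0.130602] × [0.0136976] = 0.00178894
Unnormalised posteriors:
  π_1·p_1 = 0.54 × 6.04928e-05 = 3.26661e-05
  π_2·p_2 = 0.46 × 0.00178894 = 0.000822913
Evidence: 3.26661e-05 + 0.000822913 = 0.000855579
Responsibility of Class 2: 0.000822913 / 0.000855579 ≈ 0.962

0.962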